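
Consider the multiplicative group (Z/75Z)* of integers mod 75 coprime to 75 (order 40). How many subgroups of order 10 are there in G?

3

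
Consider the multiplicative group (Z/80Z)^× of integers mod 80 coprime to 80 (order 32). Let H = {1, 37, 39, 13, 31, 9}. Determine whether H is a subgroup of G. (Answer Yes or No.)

No

|H| = 6 does not divide |G| = 32, so by Lagrange H is not a subgroup.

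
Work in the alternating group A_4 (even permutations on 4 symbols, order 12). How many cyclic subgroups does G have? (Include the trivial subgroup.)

8

Group the elements of G by the cyclic subgroup they generate; each cyclic subgroup of order d accounts for φ(d) elements.
Cyclic subgroups by order — order 1: 1; order 2: 3; order 3: 4.
Total: 8.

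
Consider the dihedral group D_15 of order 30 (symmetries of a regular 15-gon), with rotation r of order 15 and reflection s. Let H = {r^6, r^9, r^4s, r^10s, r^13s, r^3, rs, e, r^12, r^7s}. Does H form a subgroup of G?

|H| = 10 divides |G| = 30, consistent with Lagrange.
H contains the identity, every element's inverse is in H, and H is closed under ·: it is a subgroup.

Yes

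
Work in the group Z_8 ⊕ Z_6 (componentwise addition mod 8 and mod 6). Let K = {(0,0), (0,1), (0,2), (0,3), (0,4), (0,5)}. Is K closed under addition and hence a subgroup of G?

|K| = 6 divides |G| = 48, consistent with Lagrange.
K contains the identity, every element's inverse is in K, and K is closed under +: it is a subgroup.
In fact K = ⟨(0,1)⟩.

Yes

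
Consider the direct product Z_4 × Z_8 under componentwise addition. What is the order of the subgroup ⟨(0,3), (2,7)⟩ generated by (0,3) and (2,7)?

|⟨(0,3)⟩| = 8 and |⟨(2,7)⟩| = 8, so |H| is a multiple of lcm(8, 8) = 8 and divides |G| = 32.
Closing under the operation: H = {(0,0), (0,1), (0,2), (0,3), (0,4), (0,5), (0,6), (0,7), (2,0), (2,1), (2,2), (2,3), (2,4), (2,5), (2,6), (2,7)}, so |H| = 16.

16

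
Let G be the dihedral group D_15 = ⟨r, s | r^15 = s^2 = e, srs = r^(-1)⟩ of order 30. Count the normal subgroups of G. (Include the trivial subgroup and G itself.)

G has 28 subgroups. Checking conjugation-invariance by order — order 1: 1/1 normal; order 2: 0/15 normal; order 3: 1/1 normal; order 5: 1/1 normal; order 6: 0/5 normal; order 10: 0/3 normal; order 15: 1/1 normal; order 30: 1/1 normal.
Total normal subgroups: 5.

5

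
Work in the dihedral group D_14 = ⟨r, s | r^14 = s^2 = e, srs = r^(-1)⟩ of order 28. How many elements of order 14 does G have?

The elements of order 14 are: r, r^3, r^5, r^9, r^11, r^13.
That's 6.

6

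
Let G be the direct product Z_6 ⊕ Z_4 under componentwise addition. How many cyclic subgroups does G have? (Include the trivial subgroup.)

12

A cyclic subgroup of order d is generated by each of its φ(d) elements of order d, so the cyclic subgroups of order d number (#elements of order d)/φ(d).
Cyclic subgroups by order — order 1: 1; order 2: 3; order 3: 1; order 4: 2; order 6: 3; order 12: 2.
Total: 12.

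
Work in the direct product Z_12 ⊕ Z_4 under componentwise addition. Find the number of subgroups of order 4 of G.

|G| = 48 and 4 | 48, so subgroups of order 4 are possible by Lagrange.
The subgroups of order 4 are: {(0,0), (0,1), (0,2), (0,3)}; {(0,0), (0,2), (6,0), (6,2)}; {(0,0), (0,2), (6,1), (6,3)}; {(0,0), (3,0), (6,0), (9,0)}; … (7 in all).
So G has 7 subgroups of order 4.

7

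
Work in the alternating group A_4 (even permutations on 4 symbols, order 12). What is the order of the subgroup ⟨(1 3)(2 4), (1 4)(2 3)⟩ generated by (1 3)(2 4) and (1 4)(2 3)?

|⟨(1 3)(2 4)⟩| = 2 and |⟨(1 4)(2 3)⟩| = 2, so |H| is a multiple of lcm(2, 2) = 2 and divides |G| = 12.
Closing under the operation: H = {e, (1 2)(3 4), (1 3)(2 4), (1 4)(2 3)}, so |H| = 4.

4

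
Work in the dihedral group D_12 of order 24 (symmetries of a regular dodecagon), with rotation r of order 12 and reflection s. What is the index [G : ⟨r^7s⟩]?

12

|⟨r^7s⟩| = 2 and |G| = 24.
By Lagrange, [G : H] = |G|/|H| = 24/2 = 12.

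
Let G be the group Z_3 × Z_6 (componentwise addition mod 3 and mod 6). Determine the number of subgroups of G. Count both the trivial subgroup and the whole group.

12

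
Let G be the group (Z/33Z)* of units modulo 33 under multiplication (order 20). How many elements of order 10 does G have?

12

Enumerating element orders in G gives 12 elements of order 10.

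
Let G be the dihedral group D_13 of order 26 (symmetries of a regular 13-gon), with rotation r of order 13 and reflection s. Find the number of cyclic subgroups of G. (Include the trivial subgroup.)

15

Each element a generates a cyclic subgroup ⟨a⟩; distinct elements may generate the same one (a cyclic group of order d has φ(d) generators).
Cyclic subgroups by order — order 1: 1; order 2: 13; order 13: 1.
Total: 15.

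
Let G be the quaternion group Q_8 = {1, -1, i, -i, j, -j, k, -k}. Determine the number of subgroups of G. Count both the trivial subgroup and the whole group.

|G| = 8, so by Lagrange every subgroup order divides 8. Divisors: 1, 2, 4, 8.
Subgroups by order — order 1: 1; order 2: 1; order 4: 3; order 8: 1.
Total: 1 + 1 + 3 + 1 = 6.

6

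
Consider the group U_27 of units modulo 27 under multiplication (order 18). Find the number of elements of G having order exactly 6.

2

The elements of order 6 are: 8, 17.
That's 2.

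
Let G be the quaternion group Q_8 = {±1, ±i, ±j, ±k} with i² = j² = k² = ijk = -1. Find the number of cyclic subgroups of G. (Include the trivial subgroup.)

A cyclic subgroup of order d is generated by each of its φ(d) elements of order d, so the cyclic subgroups of order d number (#elements of order d)/φ(d).
Cyclic subgroups by order — order 1: 1; order 2: 1; order 4: 3.
Total: 5.

5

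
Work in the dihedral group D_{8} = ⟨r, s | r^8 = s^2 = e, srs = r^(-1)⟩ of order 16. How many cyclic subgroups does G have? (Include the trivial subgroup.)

12

Group the elements of G by the cyclic subgroup they generate; each cyclic subgroup of order d accounts for φ(d) elements.
Cyclic subgroups by order — order 1: 1; order 2: 9; order 4: 1; order 8: 1.
Total: 12.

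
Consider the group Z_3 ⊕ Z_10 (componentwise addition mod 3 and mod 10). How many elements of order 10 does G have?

An element (a,b) has order lcm(ord(a), ord(b)); count pairs with lcm equal to 10.
Enumerating gives 4 such elements.

4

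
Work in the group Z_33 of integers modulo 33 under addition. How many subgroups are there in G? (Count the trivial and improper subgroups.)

4

Subgroups of the cyclic group Z_33 correspond bijectively to divisors of 33.
Divisors of 33: 1, 3, 11, 33.
So Z_33 has 4 subgroups.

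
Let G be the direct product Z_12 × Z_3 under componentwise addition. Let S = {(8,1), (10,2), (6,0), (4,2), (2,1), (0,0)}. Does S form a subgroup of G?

Yes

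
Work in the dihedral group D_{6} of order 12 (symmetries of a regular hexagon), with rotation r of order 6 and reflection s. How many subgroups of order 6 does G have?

|G| = 12 and 6 | 12, so subgroups of order 6 are possible by Lagrange.
The subgroups of order 6 are: {e, r, r^2, r^3, r^4, r^5}; {e, r^2, r^4, s, r^2s, r^4s}; {e, r^2, r^4, rs, r^3s, r^5s}.
So G has 3 subgroups of order 6.

3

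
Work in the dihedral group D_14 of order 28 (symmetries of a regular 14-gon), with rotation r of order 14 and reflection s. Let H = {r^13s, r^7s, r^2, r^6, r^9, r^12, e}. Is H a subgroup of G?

r^9 ∈ H but its inverse r^5 ∉ H, so H is not a subgroup.

No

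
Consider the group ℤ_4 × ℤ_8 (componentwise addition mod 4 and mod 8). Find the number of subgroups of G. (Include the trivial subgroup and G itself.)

|G| = 32, so by Lagrange every subgroup order divides 32. Divisors: 1, 2, 4, 8, 16, 32.
Subgroups by order — order 1: 1; order 2: 3; order 4: 7; order 8: 7; order 16: 3; order 32: 1.
Total: 1 + 3 + 7 + 7 + 3 + 1 = 22.

22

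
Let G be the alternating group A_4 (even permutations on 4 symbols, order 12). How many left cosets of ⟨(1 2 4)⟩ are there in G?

4

|⟨(1 2 4)⟩| = 3 and |G| = 12.
By Lagrange, [G : H] = |G|/|H| = 12/3 = 4.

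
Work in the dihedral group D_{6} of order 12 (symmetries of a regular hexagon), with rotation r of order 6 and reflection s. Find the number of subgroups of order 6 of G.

3

|G| = 12 and 6 | 12, so subgroups of order 6 are possible by Lagrange.
The subgroups of order 6 are: {e, r, r^2, r^3, r^4, r^5}; {e, r^2, r^4, s, r^2s, r^4s}; {e, r^2, r^4, rs, r^3s, r^5s}.
So G has 3 subgroups of order 6.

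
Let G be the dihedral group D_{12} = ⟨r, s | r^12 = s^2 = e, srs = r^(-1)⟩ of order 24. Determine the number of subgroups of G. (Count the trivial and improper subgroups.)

34

|G| = 24, so by Lagrange every subgroup order divides 24. Divisors: 1, 2, 3, 4, 6, 8, 12, 24.
Subgroups by order — order 1: 1; order 2: 13; order 3: 1; order 4: 7; order 6: 5; order 8: 3; order 12: 3; order 24: 1.
Total: 1 + 13 + 1 + 7 + 5 + 3 + 3 + 1 = 34.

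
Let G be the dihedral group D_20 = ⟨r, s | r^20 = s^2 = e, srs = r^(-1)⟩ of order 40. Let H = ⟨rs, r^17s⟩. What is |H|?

|⟨rs⟩| = 2 and |⟨r^17s⟩| = 2, so |H| is a multiple of lcm(2, 2) = 2 and divides |G| = 40.
Closing under the operation: H = {e, r^4, r^8, r^12, r^16, rs, r^5s, r^9s, r^13s, r^17s}, so |H| = 10.

10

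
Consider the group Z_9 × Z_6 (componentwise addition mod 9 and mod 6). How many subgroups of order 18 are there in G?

4

|G| = 54 and 18 | 54, so subgroups of order 18 are possible by Lagrange.
The subgroups of order 18 are: {(0,0), (0,1), (0,2), (0,3), (0,4), (0,5), (3,0), (3,1), (3,2), (3,3), (3,4), (3,5), (6,0), (6,1), (6,2), (6,3), (6,4), (6,5)}; {(0,0), (0,3), (1,0), (1,3), (2,0), (2,3), (3,0), (3,3), (4,0), (4,3), (5,0), (5,3), (6,0), (6,3), (7,0), (7,3), (8,0), (8,3)}; {(0,0), (0,3), (1,1), (1,4), (2,2), (2,5), (3,0), (3,3), (4,1), (4,4), (5,2), (5,5), (6,0), (6,3), (7,1), (7,4), (8,2), (8,5)}; {(0,0), (0,3), (1,2), (1,5), (2,1), (2,4), (3,0), (3,3), (4,2), (4,5), (5,1), (5,4), (6,0), (6,3), (7,2), (7,5), (8,1), (8,4)}.
So G has 4 subgroups of order 18.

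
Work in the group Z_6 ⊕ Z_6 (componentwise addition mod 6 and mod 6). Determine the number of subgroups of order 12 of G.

|G| = 36 and 12 | 36, so subgroups of order 12 are possible by Lagrange.
The subgroups of order 12 are: {(0,0), (0,1), (0,2), (0,3), (0,4), (0,5), (3,0), (3,1), (3,2), (3,3), (3,4), (3,5)}; {(0,0), (0,3), (1,0), (1,3), (2,0), (2,3), (3,0), (3,3), (4,0), (4,3), (5,0), (5,3)}; {(0,0), (0,3), (1,1), (1,4), (2,2), (2,5), (3,0), (3,3), (4,1), (4,4), (5,2), (5,5)}; {(0,0), (0,3), (1,2), (1,5), (2,1), (2,4), (3,0), (3,3), (4,2), (4,5), (5,1), (5,4)}.
So G has 4 subgroups of order 12.

4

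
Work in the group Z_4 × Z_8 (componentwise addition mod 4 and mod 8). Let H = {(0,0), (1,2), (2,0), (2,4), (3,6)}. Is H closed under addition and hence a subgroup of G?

|H| = 5 does not divide |G| = 32, so by Lagrange H is not a subgroup.

No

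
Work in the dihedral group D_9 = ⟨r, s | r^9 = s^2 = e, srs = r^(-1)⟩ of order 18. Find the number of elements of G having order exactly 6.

0

No element of G has order 6 (even though 6 | 18).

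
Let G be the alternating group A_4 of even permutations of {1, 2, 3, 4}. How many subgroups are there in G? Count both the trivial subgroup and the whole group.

10

|G| = 12, so by Lagrange every subgroup order divides 12. Divisors: 1, 2, 3, 4, 6, 12.
Subgroups by order — order 1: 1; order 2: 3; order 3: 4; order 4: 1; order 6: 0; order 12: 1.
Total: 1 + 3 + 4 + 1 + 0 + 1 = 10.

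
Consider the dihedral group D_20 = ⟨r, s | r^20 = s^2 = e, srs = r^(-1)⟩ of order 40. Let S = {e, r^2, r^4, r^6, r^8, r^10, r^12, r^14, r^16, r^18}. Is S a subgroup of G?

Yes

|S| = 10 divides |G| = 40, consistent with Lagrange.
S contains the identity, every element's inverse is in S, and S is closed under ·: it is a subgroup.
In fact S = ⟨r^18⟩.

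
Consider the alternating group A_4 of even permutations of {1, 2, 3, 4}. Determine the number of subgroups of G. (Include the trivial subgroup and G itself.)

|G| = 12, so by Lagrange every subgroup order divides 12. Divisors: 1, 2, 3, 4, 6, 12.
Subgroups by order — order 1: 1; order 2: 3; order 3: 4; order 4: 1; order 6: 0; order 12: 1.
Total: 1 + 3 + 4 + 1 + 0 + 1 = 10.

10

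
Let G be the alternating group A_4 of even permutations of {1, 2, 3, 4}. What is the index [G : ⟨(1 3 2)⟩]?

4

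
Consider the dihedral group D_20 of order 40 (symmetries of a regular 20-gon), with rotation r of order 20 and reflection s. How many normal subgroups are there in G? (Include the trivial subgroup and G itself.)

G has 48 subgroups. Checking conjugation-invariance by order — order 1: 1/1 normal; order 2: 1/21 normal; order 4: 1/11 normal; order 5: 1/1 normal; order 8: 0/5 normal; order 10: 1/5 normal; order 20: 3/3 normal; order 40: 1/1 normal.
Total normal subgroups: 9.

9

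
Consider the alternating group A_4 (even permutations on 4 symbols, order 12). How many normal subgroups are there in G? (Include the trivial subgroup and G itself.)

G has 10 subgroups. Checking conjugation-invariance by order — order 1: 1/1 normal; order 2: 0/3 normal; order 3: 0/4 normal; order 4: 1/1 normal; order 12: 1/1 normal.
Total normal subgroups: 3.

3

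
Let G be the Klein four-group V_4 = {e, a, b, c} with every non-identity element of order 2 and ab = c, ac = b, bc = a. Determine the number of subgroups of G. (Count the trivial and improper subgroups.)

|G| = 4, so by Lagrange every subgroup order divides 4. Divisors: 1, 2, 4.
Subgroups by order — order 1: 1; order 2: 3; order 4: 1.
Total: 1 + 3 + 1 = 5.

5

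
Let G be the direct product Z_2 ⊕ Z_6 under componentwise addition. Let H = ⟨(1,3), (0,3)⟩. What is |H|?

|⟨(1,3)⟩| = 2 and |⟨(0,3)⟩| = 2, so |H| is a multiple of lcm(2, 2) = 2 and divides |G| = 12.
Closing under the operation: H = {(0,0), (0,3), (1,0), (1,3)}, so |H| = 4.

4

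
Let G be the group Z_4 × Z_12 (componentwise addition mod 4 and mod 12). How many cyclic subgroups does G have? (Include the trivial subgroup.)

20

Each element a generates a cyclic subgroup ⟨a⟩; distinct elements may generate the same one (a cyclic group of order d has φ(d) generators).
Cyclic subgroups by order — order 1: 1; order 2: 3; order 3: 1; order 4: 6; order 6: 3; order 12: 6.
Total: 20.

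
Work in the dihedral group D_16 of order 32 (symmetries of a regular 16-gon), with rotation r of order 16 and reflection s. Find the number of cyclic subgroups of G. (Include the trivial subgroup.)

A cyclic subgroup of order d is generated by each of its φ(d) elements of order d, so the cyclic subgroups of order d number (#elements of order d)/φ(d).
Cyclic subgroups by order — order 1: 1; order 2: 17; order 4: 1; order 8: 1; order 16: 1.
Total: 21.

21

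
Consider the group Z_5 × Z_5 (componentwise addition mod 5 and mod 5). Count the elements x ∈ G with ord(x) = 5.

24

An element (a,b) has order lcm(ord(a), ord(b)); count pairs with lcm equal to 5.
Enumerating gives 24 such elements.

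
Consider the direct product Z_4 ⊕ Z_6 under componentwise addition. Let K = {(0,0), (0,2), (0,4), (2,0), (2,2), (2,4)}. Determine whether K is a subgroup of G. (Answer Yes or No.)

|K| = 6 divides |G| = 24, consistent with Lagrange.
K contains the identity, every element's inverse is in K, and K is closed under +: it is a subgroup.
In fact K = ⟨(2,4)⟩.

Yes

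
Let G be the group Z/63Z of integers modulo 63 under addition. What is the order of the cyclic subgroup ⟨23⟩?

In Z/63Z, the order of an element a is n/gcd(a, n).
gcd(23, 63) = 1, so |⟨23⟩| = 63/1 = 63.

63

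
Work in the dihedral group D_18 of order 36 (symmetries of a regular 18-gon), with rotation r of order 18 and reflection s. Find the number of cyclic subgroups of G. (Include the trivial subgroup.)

24

Each element a generates a cyclic subgroup ⟨a⟩; distinct elements may generate the same one (a cyclic group of order d has φ(d) generators).
Cyclic subgroups by order — order 1: 1; order 2: 19; order 3: 1; order 6: 1; order 9: 1; order 18: 1.
Total: 24.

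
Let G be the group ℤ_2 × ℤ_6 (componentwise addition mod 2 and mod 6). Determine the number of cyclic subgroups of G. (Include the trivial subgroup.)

Group the elements of G by the cyclic subgroup they generate; each cyclic subgroup of order d accounts for φ(d) elements.
Cyclic subgroups by order — order 1: 1; order 2: 3; order 3: 1; order 6: 3.
Total: 8.

8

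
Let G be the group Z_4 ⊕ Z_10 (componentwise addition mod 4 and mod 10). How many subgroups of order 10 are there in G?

|G| = 40 and 10 | 40, so subgroups of order 10 are possible by Lagrange.
The subgroups of order 10 are: {(0,0), (0,1), (0,2), (0,3), (0,4), (0,5), (0,6), (0,7), (0,8), (0,9)}; {(0,0), (0,2), (0,4), (0,6), (0,8), (2,0), (2,2), (2,4), (2,6), (2,8)}; {(0,0), (0,2), (0,4), (0,6), (0,8), (2,1), (2,3), (2,5), (2,7), (2,9)}.
So G has 3 subgroups of order 10.

3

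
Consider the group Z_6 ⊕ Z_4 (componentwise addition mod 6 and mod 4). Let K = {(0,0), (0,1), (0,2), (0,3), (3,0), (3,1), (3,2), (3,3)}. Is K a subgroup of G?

Yes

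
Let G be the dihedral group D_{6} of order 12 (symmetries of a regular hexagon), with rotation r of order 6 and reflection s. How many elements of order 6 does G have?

2

The elements of order 6 are: r, r^5.
That's 2.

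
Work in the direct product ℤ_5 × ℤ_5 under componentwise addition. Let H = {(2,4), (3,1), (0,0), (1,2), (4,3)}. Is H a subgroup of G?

Yes

|H| = 5 divides |G| = 25, consistent with Lagrange.
H contains the identity, every element's inverse is in H, and H is closed under +: it is a subgroup.
In fact H = ⟨(4,3)⟩.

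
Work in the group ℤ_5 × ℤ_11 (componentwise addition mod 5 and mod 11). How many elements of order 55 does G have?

An element (a,b) has order lcm(ord(a), ord(b)); count pairs with lcm equal to 55.
Enumerating gives 40 such elements.

40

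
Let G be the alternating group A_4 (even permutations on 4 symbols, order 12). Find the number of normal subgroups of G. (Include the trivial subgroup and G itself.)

G has 10 subgroups. Checking conjugation-invariance by order — order 1: 1/1 normal; order 2: 0/3 normal; order 3: 0/4 normal; order 4: 1/1 normal; order 12: 1/1 normal.
Total normal subgroups: 3.

3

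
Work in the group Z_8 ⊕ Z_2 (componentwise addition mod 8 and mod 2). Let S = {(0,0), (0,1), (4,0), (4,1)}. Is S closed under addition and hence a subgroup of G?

Yes

|S| = 4 divides |G| = 16, consistent with Lagrange.
S contains the identity, every element's inverse is in S, and S is closed under +: it is a subgroup.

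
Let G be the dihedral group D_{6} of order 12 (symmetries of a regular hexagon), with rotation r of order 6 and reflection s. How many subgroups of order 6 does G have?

|G| = 12 and 6 | 12, so subgroups of order 6 are possible by Lagrange.
The subgroups of order 6 are: {e, r, r^2, r^3, r^4, r^5}; {e, r^2, r^4, s, r^2s, r^4s}; {e, r^2, r^4, rs, r^3s, r^5s}.
So G has 3 subgroups of order 6.

3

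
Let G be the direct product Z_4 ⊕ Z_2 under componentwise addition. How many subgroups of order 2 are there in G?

|G| = 8 and 2 | 8, so subgroups of order 2 are possible by Lagrange.
The subgroups of order 2 are: {(0,0), (0,1)}; {(0,0), (2,0)}; {(0,0), (2,1)}.
So G has 3 subgroups of order 2.

3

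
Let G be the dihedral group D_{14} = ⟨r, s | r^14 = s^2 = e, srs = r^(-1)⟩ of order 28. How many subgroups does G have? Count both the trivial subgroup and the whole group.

|G| = 28, so by Lagrange every subgroup order divides 28. Divisors: 1, 2, 4, 7, 14, 28.
Subgroups by order — order 1: 1; order 2: 15; order 4: 7; order 7: 1; order 14: 3; order 28: 1.
Total: 1 + 15 + 7 + 1 + 3 + 1 = 28.

28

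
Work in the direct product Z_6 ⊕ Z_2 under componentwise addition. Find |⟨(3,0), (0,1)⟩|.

4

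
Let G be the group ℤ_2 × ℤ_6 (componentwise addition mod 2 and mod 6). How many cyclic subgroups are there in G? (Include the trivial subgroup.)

8

Group the elements of G by the cyclic subgroup they generate; each cyclic subgroup of order d accounts for φ(d) elements.
Cyclic subgroups by order — order 1: 1; order 2: 3; order 3: 1; order 6: 3.
Total: 8.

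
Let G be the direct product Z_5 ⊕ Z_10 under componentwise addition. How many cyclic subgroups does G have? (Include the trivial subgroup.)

14

Each element a generates a cyclic subgroup ⟨a⟩; distinct elements may generate the same one (a cyclic group of order d has φ(d) generators).
Cyclic subgroups by order — order 1: 1; order 2: 1; order 5: 6; order 10: 6.
Total: 14.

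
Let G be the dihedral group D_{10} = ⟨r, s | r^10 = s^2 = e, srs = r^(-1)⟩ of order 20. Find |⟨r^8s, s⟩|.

10

|⟨r^8s⟩| = 2 and |⟨s⟩| = 2, so |H| is a multiple of lcm(2, 2) = 2 and divides |G| = 20.
Closing under the operation: H = {e, r^2, r^4, r^6, r^8, s, r^2s, r^4s, r^6s, r^8s}, so |H| = 10.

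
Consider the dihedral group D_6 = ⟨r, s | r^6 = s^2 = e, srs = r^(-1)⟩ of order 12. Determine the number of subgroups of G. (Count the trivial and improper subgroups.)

16

|G| = 12, so by Lagrange every subgroup order divides 12. Divisors: 1, 2, 3, 4, 6, 12.
Subgroups by order — order 1: 1; order 2: 7; order 3: 1; order 4: 3; order 6: 3; order 12: 1.
Total: 1 + 7 + 1 + 3 + 3 + 1 = 16.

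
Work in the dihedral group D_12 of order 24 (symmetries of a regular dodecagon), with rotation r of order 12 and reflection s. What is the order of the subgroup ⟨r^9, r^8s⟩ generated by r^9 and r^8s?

8

|⟨r^9⟩| = 4 and |⟨r^8s⟩| = 2, so |H| is a multiple of lcm(4, 2) = 4 and divides |G| = 24.
Closing under the operation: H = {e, r^3, r^6, r^9, r^2s, r^5s, r^8s, r^11s}, so |H| = 8.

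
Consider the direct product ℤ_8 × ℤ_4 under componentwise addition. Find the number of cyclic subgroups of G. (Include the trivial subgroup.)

Group the elements of G by the cyclic subgroup they generate; each cyclic subgroup of order d accounts for φ(d) elements.
Cyclic subgroups by order — order 1: 1; order 2: 3; order 4: 6; order 8: 4.
Total: 14.

14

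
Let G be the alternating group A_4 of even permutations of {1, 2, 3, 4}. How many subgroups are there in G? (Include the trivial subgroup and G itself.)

|G| = 12, so by Lagrange every subgroup order divides 12. Divisors: 1, 2, 3, 4, 6, 12.
Subgroups by order — order 1: 1; order 2: 3; order 3: 4; order 4: 1; order 6: 0; order 12: 1.
Total: 1 + 3 + 4 + 1 + 0 + 1 = 10.

10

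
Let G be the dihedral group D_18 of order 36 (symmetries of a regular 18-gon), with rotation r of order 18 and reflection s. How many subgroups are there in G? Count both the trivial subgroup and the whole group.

|G| = 36, so by Lagrange every subgroup order divides 36. Divisors: 1, 2, 3, 4, 6, 9, 12, 18, 36.
Subgroups by order — order 1: 1; order 2: 19; order 3: 1; order 4: 9; order 6: 7; order 9: 1; order 12: 3; order 18: 3; order 36: 1.
Total: 1 + 19 + 1 + 9 + 7 + 1 + 3 + 3 + 1 = 45.

45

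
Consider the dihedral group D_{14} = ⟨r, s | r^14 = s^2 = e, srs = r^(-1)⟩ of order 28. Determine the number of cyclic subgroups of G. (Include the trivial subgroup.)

18

Each element a generates a cyclic subgroup ⟨a⟩; distinct elements may generate the same one (a cyclic group of order d has φ(d) generators).
Cyclic subgroups by order — order 1: 1; order 2: 15; order 7: 1; order 14: 1.
Total: 18.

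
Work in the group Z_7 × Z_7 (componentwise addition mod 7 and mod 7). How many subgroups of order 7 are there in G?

|G| = 49 and 7 | 49, so subgroups of order 7 are possible by Lagrange.
The subgroups of order 7 are: {(0,0), (0,1), (0,2), (0,3), (0,4), (0,5), (0,6)}; {(0,0), (1,0), (2,0), (3,0), (4,0), (5,0), (6,0)}; {(0,0), (1,1), (2,2), (3,3), (4,4), (5,5), (6,6)}; {(0,0), (1,2), (2,4), (3,6), (4,1), (5,3), (6,5)}; … (8 in all).
So G has 8 subgroups of order 7.

8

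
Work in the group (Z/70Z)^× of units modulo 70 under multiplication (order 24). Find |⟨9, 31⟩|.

|⟨9⟩| = 6 and |⟨31⟩| = 6, so |H| is a multiple of lcm(6, 6) = 6 and divides |G| = 24.
Closing under the operation: H = {1, 9, 11, 19, 29, 31, 39, 41, 51, 59, 61, 69}, so |H| = 12.

12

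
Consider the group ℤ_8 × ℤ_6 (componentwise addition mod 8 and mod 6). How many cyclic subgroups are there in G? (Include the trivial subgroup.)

Each element a generates a cyclic subgroup ⟨a⟩; distinct elements may generate the same one (a cyclic group of order d has φ(d) generators).
Cyclic subgroups by order — order 1: 1; order 2: 3; order 3: 1; order 4: 2; order 6: 3; order 8: 2; order 12: 2; order 24: 2.
Total: 16.

16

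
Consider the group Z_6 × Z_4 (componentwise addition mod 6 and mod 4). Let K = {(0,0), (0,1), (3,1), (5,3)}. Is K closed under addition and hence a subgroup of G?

No

(3,1) ∈ K but its inverse (3,3) ∉ K, so K is not a subgroup.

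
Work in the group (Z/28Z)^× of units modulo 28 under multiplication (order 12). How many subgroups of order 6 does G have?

|G| = 12 and 6 | 12, so subgroups of order 6 are possible by Lagrange.
The subgroups of order 6 are: {1, 9, 11, 15, 23, 25}; {1, 5, 9, 13, 17, 25}; {1, 3, 9, 19, 25, 27}.
So G has 3 subgroups of order 6.

3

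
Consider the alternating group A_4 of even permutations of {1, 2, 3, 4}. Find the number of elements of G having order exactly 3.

The elements of order 3 are: (2 3 4), (2 4 3), (1 2 3), (1 2 4), (1 3 2), (1 3 4), (1 4 2), (1 4 3).
That's 8.

8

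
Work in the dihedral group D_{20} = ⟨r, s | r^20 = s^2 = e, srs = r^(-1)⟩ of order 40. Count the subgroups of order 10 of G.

5

|G| = 40 and 10 | 40, so subgroups of order 10 are possible by Lagrange.
The subgroups of order 10 are: {e, r^2, r^4, r^6, r^8, r^10, r^12, r^14, r^16, r^18}; {e, r^4, r^8, r^12, r^16, r^2s, r^6s, r^10s, r^14s, r^18s}; {e, r^4, r^8, r^12, r^16, r^3s, r^7s, r^11s, r^15s, r^19s}; {e, r^4, r^8, r^12, r^16, s, r^4s, r^8s, r^12s, r^16s}; … (5 in all).
So G has 5 subgroups of order 10.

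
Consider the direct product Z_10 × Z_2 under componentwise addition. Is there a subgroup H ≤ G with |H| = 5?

Yes

5 | 20. A subgroup of order 5 is {(0,0), (2,0), (4,0), (6,0), (8,0)}.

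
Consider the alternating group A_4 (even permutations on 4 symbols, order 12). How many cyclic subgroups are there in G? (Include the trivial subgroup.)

A cyclic subgroup of order d is generated by each of its φ(d) elements of order d, so the cyclic subgroups of order d number (#elements of order d)/φ(d).
Cyclic subgroups by order — order 1: 1; order 2: 3; order 3: 4.
Total: 8.

8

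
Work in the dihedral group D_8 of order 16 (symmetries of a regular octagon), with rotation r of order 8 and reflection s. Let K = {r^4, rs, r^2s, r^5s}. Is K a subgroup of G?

The identity e ∉ K, so K is not a subgroup.

No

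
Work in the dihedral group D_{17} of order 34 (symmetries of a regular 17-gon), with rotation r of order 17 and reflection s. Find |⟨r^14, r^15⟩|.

17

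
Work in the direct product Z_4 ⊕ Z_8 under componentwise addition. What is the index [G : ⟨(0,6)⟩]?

8

|⟨(0,6)⟩| = 4 and |G| = 32.
By Lagrange, [G : H] = |G|/|H| = 32/4 = 8.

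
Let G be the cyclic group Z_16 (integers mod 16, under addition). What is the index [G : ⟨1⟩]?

1

|⟨1⟩| = 16 and |G| = 16.
By Lagrange, [G : H] = |G|/|H| = 16/16 = 1.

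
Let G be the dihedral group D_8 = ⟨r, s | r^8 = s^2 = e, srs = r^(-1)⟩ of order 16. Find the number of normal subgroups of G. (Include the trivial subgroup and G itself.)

G has 19 subgroups. Checking conjugation-invariance by order — order 1: 1/1 normal; order 2: 1/9 normal; order 4: 1/5 normal; order 8: 3/3 normal; order 16: 1/1 normal.
Total normal subgroups: 7.

7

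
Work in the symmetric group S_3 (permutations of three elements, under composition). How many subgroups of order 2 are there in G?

3

|G| = 6 and 2 | 6, so subgroups of order 2 are possible by Lagrange.
The subgroups of order 2 are: {e, (1 2)}; {e, (1 3)}; {e, (2 3)}.
So G has 3 subgroups of order 2.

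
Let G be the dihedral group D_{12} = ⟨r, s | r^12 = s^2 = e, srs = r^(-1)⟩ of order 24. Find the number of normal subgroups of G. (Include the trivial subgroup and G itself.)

G has 34 subgroups. Checking conjugation-invariance by order — order 1: 1/1 normal; order 2: 1/13 normal; order 3: 1/1 normal; order 4: 1/7 normal; order 6: 1/5 normal; order 8: 0/3 normal; order 12: 3/3 normal; order 24: 1/1 normal.
Total normal subgroups: 9.

9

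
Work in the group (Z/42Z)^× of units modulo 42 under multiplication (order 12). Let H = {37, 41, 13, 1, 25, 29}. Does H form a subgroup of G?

No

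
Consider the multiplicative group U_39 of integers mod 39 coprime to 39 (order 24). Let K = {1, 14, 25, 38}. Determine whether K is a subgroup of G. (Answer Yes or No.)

Yes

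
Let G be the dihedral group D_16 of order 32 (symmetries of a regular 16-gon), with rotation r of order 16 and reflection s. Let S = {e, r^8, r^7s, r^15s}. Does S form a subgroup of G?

Yes

|S| = 4 divides |G| = 32, consistent with Lagrange.
S contains the identity, every element's inverse is in S, and S is closed under ·: it is a subgroup.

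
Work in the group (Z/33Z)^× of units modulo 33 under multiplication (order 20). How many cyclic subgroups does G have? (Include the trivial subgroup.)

Group the elements of G by the cyclic subgroup they generate; each cyclic subgroup of order d accounts for φ(d) elements.
Cyclic subgroups by order — order 1: 1; order 2: 3; order 5: 1; order 10: 3.
Total: 8.

8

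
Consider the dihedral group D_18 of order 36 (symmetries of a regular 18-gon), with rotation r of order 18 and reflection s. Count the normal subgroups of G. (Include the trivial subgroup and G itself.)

9

G has 45 subgroups. Checking conjugation-invariance by order — order 1: 1/1 normal; order 2: 1/19 normal; order 3: 1/1 normal; order 4: 0/9 normal; order 6: 1/7 normal; order 9: 1/1 normal; order 12: 0/3 normal; order 18: 3/3 normal; order 36: 1/1 normal.
Total normal subgroups: 9.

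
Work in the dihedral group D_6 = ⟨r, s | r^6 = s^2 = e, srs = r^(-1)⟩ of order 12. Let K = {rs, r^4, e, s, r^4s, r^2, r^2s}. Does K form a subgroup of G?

|K| = 7 does not divide |G| = 12, so by Lagrange K is not a subgroup.

No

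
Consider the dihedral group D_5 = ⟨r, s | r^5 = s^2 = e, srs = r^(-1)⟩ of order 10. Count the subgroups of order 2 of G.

5

|G| = 10 and 2 | 10, so subgroups of order 2 are possible by Lagrange.
The subgroups of order 2 are: {e, r^2s}; {e, r^3s}; {e, r^4s}; {e, rs}; … (5 in all).
So G has 5 subgroups of order 2.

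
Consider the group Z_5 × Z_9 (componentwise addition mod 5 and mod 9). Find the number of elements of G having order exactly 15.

8

An element (a,b) has order lcm(ord(a), ord(b)); count pairs with lcm equal to 15.
Enumerating gives 8 such elements.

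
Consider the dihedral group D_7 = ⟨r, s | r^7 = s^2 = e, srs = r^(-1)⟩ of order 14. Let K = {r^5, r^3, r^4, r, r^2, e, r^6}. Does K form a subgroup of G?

|K| = 7 divides |G| = 14, consistent with Lagrange.
K contains the identity, every element's inverse is in K, and K is closed under ·: it is a subgroup.
In fact K = ⟨r^4⟩.

Yes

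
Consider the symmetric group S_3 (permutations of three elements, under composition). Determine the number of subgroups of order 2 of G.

3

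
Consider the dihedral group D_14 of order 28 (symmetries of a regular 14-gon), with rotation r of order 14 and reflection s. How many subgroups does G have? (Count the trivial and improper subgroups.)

|G| = 28, so by Lagrange every subgroup order divides 28. Divisors: 1, 2, 4, 7, 14, 28.
Subgroups by order — order 1: 1; order 2: 15; order 4: 7; order 7: 1; order 14: 3; order 28: 1.
Total: 1 + 15 + 7 + 1 + 3 + 1 = 28.

28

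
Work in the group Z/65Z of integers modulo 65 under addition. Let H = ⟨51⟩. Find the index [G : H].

|⟨51⟩| = 65 and |G| = 65.
By Lagrange, [G : H] = |G|/|H| = 65/65 = 1.

1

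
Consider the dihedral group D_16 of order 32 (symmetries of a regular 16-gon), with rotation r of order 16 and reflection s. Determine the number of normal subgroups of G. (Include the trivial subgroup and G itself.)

8

G has 36 subgroups. Checking conjugation-invariance by order — order 1: 1/1 normal; order 2: 1/17 normal; order 4: 1/9 normal; order 8: 1/5 normal; order 16: 3/3 normal; order 32: 1/1 normal.
Total normal subgroups: 8.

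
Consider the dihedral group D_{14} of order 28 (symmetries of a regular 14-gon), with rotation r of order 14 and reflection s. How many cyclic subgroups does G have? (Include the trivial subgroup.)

Each element a generates a cyclic subgroup ⟨a⟩; distinct elements may generate the same one (a cyclic group of order d has φ(d) generators).
Cyclic subgroups by order — order 1: 1; order 2: 15; order 7: 1; order 14: 1.
Total: 18.

18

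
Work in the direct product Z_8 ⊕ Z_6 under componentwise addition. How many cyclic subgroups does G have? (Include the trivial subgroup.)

A cyclic subgroup of order d is generated by each of its φ(d) elements of order d, so the cyclic subgroups of order d number (#elements of order d)/φ(d).
Cyclic subgroups by order — order 1: 1; order 2: 3; order 3: 1; order 4: 2; order 6: 3; order 8: 2; order 12: 2; order 24: 2.
Total: 16.

16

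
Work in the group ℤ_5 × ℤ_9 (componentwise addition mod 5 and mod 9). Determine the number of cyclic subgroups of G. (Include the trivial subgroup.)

6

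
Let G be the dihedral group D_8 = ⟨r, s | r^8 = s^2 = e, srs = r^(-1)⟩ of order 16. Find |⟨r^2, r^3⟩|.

|⟨r^2⟩| = 4 and |⟨r^3⟩| = 8, so |H| is a multiple of lcm(4, 8) = 8 and divides |G| = 16.
Closing under the operation: H = {e, r, r^2, r^3, r^4, r^5, r^6, r^7}, so |H| = 8.

8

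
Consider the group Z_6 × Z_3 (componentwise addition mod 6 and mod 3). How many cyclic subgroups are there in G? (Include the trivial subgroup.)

10

Each element a generates a cyclic subgroup ⟨a⟩; distinct elements may generate the same one (a cyclic group of order d has φ(d) generators).
Cyclic subgroups by order — order 1: 1; order 2: 1; order 3: 4; order 6: 4.
Total: 10.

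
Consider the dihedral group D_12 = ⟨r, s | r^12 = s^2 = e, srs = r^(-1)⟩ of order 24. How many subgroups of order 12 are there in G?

3

|G| = 24 and 12 | 24, so subgroups of order 12 are possible by Lagrange.
The subgroups of order 12 are: {e, r, r^2, r^3, r^4, r^5, r^6, r^7, r^8, r^9, r^10, r^11}; {e, r^2, r^4, r^6, r^8, r^10, s, r^2s, r^4s, r^6s, r^8s, r^10s}; {e, r^2, r^4, r^6, r^8, r^10, rs, r^3s, r^5s, r^7s, r^9s, r^11s}.
So G has 3 subgroups of order 12.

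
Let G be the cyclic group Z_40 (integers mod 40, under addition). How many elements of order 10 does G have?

4

In a cyclic group of order 40, the number of elements of order d (for d | 40) is φ(d).
φ(10) = 4.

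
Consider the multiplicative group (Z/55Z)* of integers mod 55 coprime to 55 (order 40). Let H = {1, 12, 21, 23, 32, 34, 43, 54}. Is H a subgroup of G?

|H| = 8 divides |G| = 40, consistent with Lagrange.
H contains the identity, every element's inverse is in H, and H is closed under ·: it is a subgroup.

Yes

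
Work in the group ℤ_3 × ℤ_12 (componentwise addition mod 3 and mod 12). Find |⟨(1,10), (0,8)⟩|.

18

|⟨(1,10)⟩| = 6 and |⟨(0,8)⟩| = 3, so |H| is a multiple of lcm(6, 3) = 6 and divides |G| = 36.
Closing under the operation: H = {(0,0), (0,2), (0,4), (0,6), (0,8), (0,10), (1,0), (1,2), (1,4), (1,6), (1,8), (1,10), (2,0), (2,2), (2,4), (2,6), (2,8), (2,10)}, so |H| = 18.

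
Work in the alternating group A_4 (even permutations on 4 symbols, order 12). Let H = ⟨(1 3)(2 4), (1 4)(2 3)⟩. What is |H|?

|⟨(1 3)(2 4)⟩| = 2 and |⟨(1 4)(2 3)⟩| = 2, so |H| is a multiple of lcm(2, 2) = 2 and divides |G| = 12.
Closing under the operation: H = {e, (1 2)(3 4), (1 3)(2 4), (1 4)(2 3)}, so |H| = 4.

4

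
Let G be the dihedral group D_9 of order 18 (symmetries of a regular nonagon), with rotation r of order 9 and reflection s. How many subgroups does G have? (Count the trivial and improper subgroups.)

|G| = 18, so by Lagrange every subgroup order divides 18. Divisors: 1, 2, 3, 6, 9, 18.
Subgroups by order — order 1: 1; order 2: 9; order 3: 1; order 6: 3; order 9: 1; order 18: 1.
Total: 1 + 9 + 1 + 3 + 1 + 1 = 16.

16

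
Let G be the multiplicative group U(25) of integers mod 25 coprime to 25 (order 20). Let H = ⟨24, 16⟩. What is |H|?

10

|⟨24⟩| = 2 and |⟨16⟩| = 5, so |H| is a multiple of lcm(2, 5) = 10 and divides |G| = 20.
Closing under the operation: H = {1, 4, 6, 9, 11, 14, 16, 19, 21, 24}, so |H| = 10.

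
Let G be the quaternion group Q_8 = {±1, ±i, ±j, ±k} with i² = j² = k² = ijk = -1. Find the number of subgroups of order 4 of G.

3

|G| = 8 and 4 | 8, so subgroups of order 4 are possible by Lagrange.
The subgroups of order 4 are: {1, -1, i, -i}; {1, -1, j, -j}; {1, -1, k, -k}.
So G has 3 subgroups of order 4.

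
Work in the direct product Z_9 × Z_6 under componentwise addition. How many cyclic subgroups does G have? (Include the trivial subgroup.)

16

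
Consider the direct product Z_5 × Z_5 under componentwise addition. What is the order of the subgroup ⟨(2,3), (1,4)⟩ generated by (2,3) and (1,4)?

5

|⟨(2,3)⟩| = 5 and |⟨(1,4)⟩| = 5, so |H| is a multiple of lcm(5, 5) = 5 and divides |G| = 25.
Closing under the operation: H = {(0,0), (1,4), (2,3), (3,2), (4,1)}, so |H| = 5.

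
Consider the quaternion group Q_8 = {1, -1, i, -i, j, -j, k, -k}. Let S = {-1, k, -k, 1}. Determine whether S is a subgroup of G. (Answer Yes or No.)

Yes

|S| = 4 divides |G| = 8, consistent with Lagrange.
S contains the identity, every element's inverse is in S, and S is closed under ·: it is a subgroup.
In fact S = ⟨-k⟩.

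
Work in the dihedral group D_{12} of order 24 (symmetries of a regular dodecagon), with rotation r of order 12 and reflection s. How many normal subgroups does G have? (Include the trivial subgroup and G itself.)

G has 34 subgroups. Checking conjugation-invariance by order — order 1: 1/1 normal; order 2: 1/13 normal; order 3: 1/1 normal; order 4: 1/7 normal; order 6: 1/5 normal; order 8: 0/3 normal; order 12: 3/3 normal; order 24: 1/1 normal.
Total normal subgroups: 9.

9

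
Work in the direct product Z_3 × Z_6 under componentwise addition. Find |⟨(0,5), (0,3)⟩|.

6

|⟨(0,5)⟩| = 6 and |⟨(0,3)⟩| = 2, so |H| is a multiple of lcm(6, 2) = 6 and divides |G| = 18.
Closing under the operation: H = {(0,0), (0,1), (0,2), (0,3), (0,4), (0,5)}, so |H| = 6.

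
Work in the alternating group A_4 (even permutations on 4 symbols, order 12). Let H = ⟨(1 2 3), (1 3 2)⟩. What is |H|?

3

|⟨(1 2 3)⟩| = 3 and |⟨(1 3 2)⟩| = 3, so |H| is a multiple of lcm(3, 3) = 3 and divides |G| = 12.
Closing under the operation: H = {e, (1 2 3), (1 3 2)}, so |H| = 3.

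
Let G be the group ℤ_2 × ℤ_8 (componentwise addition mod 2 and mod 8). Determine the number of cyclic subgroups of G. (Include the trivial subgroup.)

Group the elements of G by the cyclic subgroup they generate; each cyclic subgroup of order d accounts for φ(d) elements.
Cyclic subgroups by order — order 1: 1; order 2: 3; order 4: 2; order 8: 2.
Total: 8.

8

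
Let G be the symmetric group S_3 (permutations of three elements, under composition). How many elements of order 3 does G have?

2

The elements of order 3 are: (1 2 3), (1 3 2).
That's 2.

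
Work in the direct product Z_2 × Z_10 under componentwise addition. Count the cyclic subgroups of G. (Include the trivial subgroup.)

8

A cyclic subgroup of order d is generated by each of its φ(d) elements of order d, so the cyclic subgroups of order d number (#elements of order d)/φ(d).
Cyclic subgroups by order — order 1: 1; order 2: 3; order 5: 1; order 10: 3.
Total: 8.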